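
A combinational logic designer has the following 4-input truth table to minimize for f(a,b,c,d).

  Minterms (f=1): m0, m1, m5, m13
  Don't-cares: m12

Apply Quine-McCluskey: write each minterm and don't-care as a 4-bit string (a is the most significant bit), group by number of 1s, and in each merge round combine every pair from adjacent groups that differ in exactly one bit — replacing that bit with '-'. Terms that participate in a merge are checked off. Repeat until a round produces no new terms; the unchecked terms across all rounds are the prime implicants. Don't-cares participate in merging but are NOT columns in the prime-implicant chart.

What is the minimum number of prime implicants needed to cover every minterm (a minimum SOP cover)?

Round 0: 0000✓ 0001✓ 0101✓ 1100✓ 1101✓
Round 1: -101 0-01 000- 110-
PIs = {-101, 0-01, 000-, 110-}
Coverage chart:
  m0: 000- ←essential
  m1: 0-01,000-
  m5: -101,0-01
  m13: -101,110-
Essential: 000-
Petrick residual → -101
Min cover (2 terms): bc'd + a'b'c'

2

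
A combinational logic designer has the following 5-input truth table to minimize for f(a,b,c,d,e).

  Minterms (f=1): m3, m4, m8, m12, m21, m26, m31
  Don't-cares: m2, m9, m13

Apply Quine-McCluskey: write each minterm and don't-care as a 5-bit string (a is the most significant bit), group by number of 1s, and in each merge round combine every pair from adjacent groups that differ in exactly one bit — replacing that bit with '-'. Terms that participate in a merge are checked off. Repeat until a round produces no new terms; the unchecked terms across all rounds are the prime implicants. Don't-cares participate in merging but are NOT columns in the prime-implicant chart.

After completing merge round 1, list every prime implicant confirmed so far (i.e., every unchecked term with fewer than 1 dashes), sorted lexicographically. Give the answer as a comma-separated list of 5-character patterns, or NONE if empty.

Round 0: 00010✓ 00011✓ 00100✓ 01000✓ 01001✓ 01100✓ 01101✓ 10101 11010 11111
Round 1: 0-100 0001- 01-00✓ 01-01✓ 0100-✓ 0110-✓
Round 2: 01-0-
PIs = {0-100, 0001-, 01-0-, 10101, 11010, 11111}

10101, 11010, 11111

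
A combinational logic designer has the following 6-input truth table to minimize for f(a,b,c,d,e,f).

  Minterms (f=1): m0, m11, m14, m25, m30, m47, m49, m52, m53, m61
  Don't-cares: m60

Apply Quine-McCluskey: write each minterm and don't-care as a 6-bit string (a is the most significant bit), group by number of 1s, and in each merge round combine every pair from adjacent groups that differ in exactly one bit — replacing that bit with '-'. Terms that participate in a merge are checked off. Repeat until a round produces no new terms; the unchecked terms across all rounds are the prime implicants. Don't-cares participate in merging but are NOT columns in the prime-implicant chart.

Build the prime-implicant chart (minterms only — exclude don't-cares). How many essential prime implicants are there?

Round 0: 000000 001011 001110✓ 011001 011110✓ 101111 110001✓ 110100✓ 110101✓ 111100✓ 111101✓
Round 1: 0-1110 11-100✓ 11-101✓ 110-01 11010-✓ 11110-✓
Round 2: 11-10-
PIs = {0-1110, 000000, 001011, 011001, 101111, 11-10-, 110-01}
Coverage chart:
  m0: 000000 ←essential
  m11: 001011 ←essential
  m14: 0-1110 ←essential
  m25: 011001 ←essential
  m30: 0-1110 ←essential
  m47: 101111 ←essential
  m49: 110-01 ←essential
  m52: 11-10- ←essential
  m53: 11-10-,110-01
  m61: 11-10- ←essential
Essential: 0-1110, 000000, 001011, 011001, 101111, 11-10-, 110-01

7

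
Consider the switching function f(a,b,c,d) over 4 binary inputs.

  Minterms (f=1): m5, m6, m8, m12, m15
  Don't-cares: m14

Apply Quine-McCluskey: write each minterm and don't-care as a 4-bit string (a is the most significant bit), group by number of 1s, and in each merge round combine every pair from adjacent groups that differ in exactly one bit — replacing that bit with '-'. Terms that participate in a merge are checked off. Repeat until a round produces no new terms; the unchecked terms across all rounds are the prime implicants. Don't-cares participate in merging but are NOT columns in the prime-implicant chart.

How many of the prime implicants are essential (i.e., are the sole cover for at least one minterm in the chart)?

4

size-2^0 implicants → 0101  0110(✓)  1000(✓)  1100(✓)  1110(✓)  1111(✓)
size-2^1 implicants → -110  1-00  11-0  111-
Unchecked terms (primes): -110, 0101, 1-00, 11-0, 111-
Minterm coverage:
  m5 ⊆ 0101 [E]
  m6 ⊆ -110 [E]
  m8 ⊆ 1-00 [E]
  m12 ⊆ 1-00,11-0
  m15 ⊆ 111- [E]
E = {-110, 0101, 1-00, 111-}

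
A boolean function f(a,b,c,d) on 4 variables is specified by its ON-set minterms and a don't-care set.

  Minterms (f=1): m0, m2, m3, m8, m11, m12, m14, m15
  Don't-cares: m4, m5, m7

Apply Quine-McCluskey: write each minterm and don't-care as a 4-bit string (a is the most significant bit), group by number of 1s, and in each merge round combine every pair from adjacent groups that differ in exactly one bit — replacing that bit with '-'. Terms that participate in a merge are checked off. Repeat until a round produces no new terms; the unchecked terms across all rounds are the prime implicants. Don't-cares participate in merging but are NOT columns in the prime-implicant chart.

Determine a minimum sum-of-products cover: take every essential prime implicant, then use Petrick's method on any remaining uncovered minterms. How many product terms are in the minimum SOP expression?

[col 0] 0000*, 0010*, 0011*, 0100*, 0101*, 0111*, 1000*, 1011*, 1100*, 1110*, 1111*
[col 1] -000*, -011*, -100*, -111*, 0-00*, 0-11*, 00-0, 001-, 01-1, 010-, 1-00*, 1-11*, 11-0, 111-
[col 2] --00, --11
Prime implicants: --00, --11, 00-0, 001-, 01-1, 010-, 11-0, 111-
PI chart (minterm → PIs covering it):
  0 | --00,00-0
  2 | 00-0,001-
  3 | --11,001-
  8 | --00  (sole → essential)
  11 | --11  (sole → essential)
  12 | --00,11-0
  14 | 11-0,111-
  15 | --11,111-
Essential prime implicants: --00, --11
Petrick residual → 00-0, 11-0
Minimum SOP uses 4 PIs: c'd' + cd + a'b'd' + abd'

4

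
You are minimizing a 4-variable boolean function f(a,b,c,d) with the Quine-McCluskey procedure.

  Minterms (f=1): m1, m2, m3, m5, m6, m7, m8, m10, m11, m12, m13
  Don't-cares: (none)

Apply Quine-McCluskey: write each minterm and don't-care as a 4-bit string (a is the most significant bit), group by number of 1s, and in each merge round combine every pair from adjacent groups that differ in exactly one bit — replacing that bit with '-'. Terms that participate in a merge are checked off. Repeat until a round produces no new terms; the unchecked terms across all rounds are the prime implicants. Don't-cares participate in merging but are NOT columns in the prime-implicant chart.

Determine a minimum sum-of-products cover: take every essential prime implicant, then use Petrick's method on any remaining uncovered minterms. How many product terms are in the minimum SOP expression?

Round 0: 0001✓ 0010✓ 0011✓ 0101✓ 0110✓ 0111✓ 1000✓ 1010✓ 1011✓ 1100✓ 1101✓
Round 1: -010✓ -011✓ -101 0-01✓ 0-10✓ 0-11✓ 00-1✓ 001-✓ 01-1✓ 011-✓ 1-00 10-0 101-✓ 110-
Round 2: -01- 0--1 0-1-
PIs = {-01-, -101, 0--1, 0-1-, 1-00, 10-0, 110-}
Coverage chart:
  m1: 0--1 ←essential
  m2: -01-,0-1-
  m3: -01-,0--1,0-1-
  m5: -101,0--1
  m6: 0-1- ←essential
  m7: 0--1,0-1-
  m8: 1-00,10-0
  m10: -01-,10-0
  m11: -01- ←essential
  m12: 1-00,110-
  m13: -101,110-
Essential: -01-, 0--1, 0-1-
Petrick residual → -101, 1-00
Min cover (5 terms): b'c + bc'd + a'd + a'c + ac'd'

5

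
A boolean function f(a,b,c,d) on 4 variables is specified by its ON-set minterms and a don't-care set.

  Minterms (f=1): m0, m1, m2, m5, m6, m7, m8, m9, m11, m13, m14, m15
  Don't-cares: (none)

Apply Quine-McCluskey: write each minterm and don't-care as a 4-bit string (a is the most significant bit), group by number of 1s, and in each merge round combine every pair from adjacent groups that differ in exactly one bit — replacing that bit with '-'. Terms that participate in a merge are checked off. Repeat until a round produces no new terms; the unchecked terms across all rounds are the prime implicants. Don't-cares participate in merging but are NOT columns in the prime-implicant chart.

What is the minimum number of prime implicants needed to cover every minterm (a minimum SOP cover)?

Round 0: 0000✓ 0001✓ 0010✓ 0101✓ 0110✓ 0111✓ 1000✓ 1001✓ 1011✓ 1101✓ 1110✓ 1111✓
Round 1: -000✓ -001✓ -101✓ -110✓ -111✓ 0-01✓ 0-10 00-0 000-✓ 01-1✓ 011-✓ 1-01✓ 1-11✓ 10-1✓ 100-✓ 11-1✓ 111-✓
Round 2: --01 -00- -1-1 -11- 1--1
PIs = {--01, -00-, -1-1, -11-, 0-10, 00-0, 1--1}
Coverage chart:
  m0: -00-,00-0
  m1: --01,-00-
  m2: 0-10,00-0
  m5: --01,-1-1
  m6: -11-,0-10
  m7: -1-1,-11-
  m8: -00- ←essential
  m9: --01,-00-,1--1
  m11: 1--1 ←essential
  m13: --01,-1-1,1--1
  m14: -11- ←essential
  m15: -1-1,-11-,1--1
Essential: -00-, -11-, 1--1
Petrick residual → --01, 0-10
Min cover (5 terms): c'd + b'c' + bc + a'cd' + ad

5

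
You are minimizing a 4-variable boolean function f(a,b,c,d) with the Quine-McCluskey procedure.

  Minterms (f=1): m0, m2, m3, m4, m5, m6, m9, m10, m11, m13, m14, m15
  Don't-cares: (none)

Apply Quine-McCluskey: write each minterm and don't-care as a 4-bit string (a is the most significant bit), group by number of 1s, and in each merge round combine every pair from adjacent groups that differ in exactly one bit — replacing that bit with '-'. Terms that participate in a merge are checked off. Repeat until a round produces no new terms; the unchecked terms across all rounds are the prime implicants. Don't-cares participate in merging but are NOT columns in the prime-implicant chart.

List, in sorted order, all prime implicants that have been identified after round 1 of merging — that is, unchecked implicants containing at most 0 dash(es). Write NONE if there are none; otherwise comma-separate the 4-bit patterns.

size-2^0 implicants → 0000(✓)  0010(✓)  0011(✓)  0100(✓)  0101(✓)  0110(✓)  1001(✓)  1010(✓)  1011(✓)  1101(✓)  1110(✓)  1111(✓)
size-2^1 implicants → -010(✓)  -011(✓)  -101  -110(✓)  0-00(✓)  0-10(✓)  00-0(✓)  001-(✓)  01-0(✓)  010-  1-01(✓)  1-10(✓)  1-11(✓)  10-1(✓)  101-(✓)  11-1(✓)  111-(✓)
size-2^2 implicants → --10  -01-  0--0  1--1  1-1-
Unchecked terms (primes): --10, -01-, -101, 0--0, 010-, 1--1, 1-1-

NONE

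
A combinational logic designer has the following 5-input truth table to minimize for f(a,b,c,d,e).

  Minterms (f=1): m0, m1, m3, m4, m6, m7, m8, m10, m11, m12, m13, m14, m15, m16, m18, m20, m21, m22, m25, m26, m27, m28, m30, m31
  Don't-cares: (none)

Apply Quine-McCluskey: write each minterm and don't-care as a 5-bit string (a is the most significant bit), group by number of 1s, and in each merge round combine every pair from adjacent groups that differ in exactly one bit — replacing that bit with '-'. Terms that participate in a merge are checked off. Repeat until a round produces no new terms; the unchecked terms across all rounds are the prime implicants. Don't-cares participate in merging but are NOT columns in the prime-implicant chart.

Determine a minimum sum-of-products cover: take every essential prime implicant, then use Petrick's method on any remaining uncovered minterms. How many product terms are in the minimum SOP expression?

9

[col 0] 00000*, 00001*, 00011*, 00100*, 00110*, 00111*, 01000*, 01010*, 01011*, 01100*, 01101*, 01110*, 01111*, 10000*, 10010*, 10100*, 10101*, 10110*, 11001*, 11010*, 11011*, 11100*, 11110*, 11111*
[col 1] -0000*, -0100*, -0110*, -1010*, -1011*, -1100*, -1110*, -1111*, 0-000*, 0-011*, 0-100*, 0-110*, 0-111*, 00-00*, 00-11*, 000-1, 0000-, 001-0*, 0011-*, 01-00*, 01-10*, 01-11*, 010-0*, 0101-*, 011-0*, 011-1*, 0110-*, 0111-*, 1-010*, 1-100*, 1-110*, 10-00*, 10-10*, 100-0*, 101-0*, 1010-, 11-10*, 11-11*, 110-1, 1101-*, 111-0*, 1111-*
[col 2] --100*, --110*, -0-00, -01-0*, -1-10*, -1-11*, -101-*, -11-0*, -111-*, 0--00, 0--11, 0-1-0*, 0-11-, 01--0, 01-1-*, 011--, 1--10, 1-1-0*, 10--0, 11-1-*
[col 3] --1-0, -1-1-
Prime implicants: --1-0, -0-00, -1-1-, 0--00, 0--11, 0-11-, 000-1, 0000-, 01--0, 011--, 1--10, 10--0, 1010-, 110-1
PI chart (minterm → PIs covering it):
  0 | -0-00,0--00,0000-
  1 | 000-1,0000-
  3 | 0--11,000-1
  4 | --1-0,-0-00,0--00
  6 | --1-0,0-11-
  7 | 0--11,0-11-
  8 | 0--00,01--0
  10 | -1-1-,01--0
  11 | -1-1-,0--11
  12 | --1-0,0--00,01--0,011--
  13 | 011--  (sole → essential)
  14 | --1-0,-1-1-,0-11-,01--0,011--
  15 | -1-1-,0--11,0-11-,011--
  16 | -0-00,10--0
  18 | 1--10,10--0
  20 | --1-0,-0-00,10--0,1010-
  21 | 1010-  (sole → essential)
  22 | --1-0,1--10,10--0
  25 | 110-1  (sole → essential)
  26 | -1-1-,1--10
  27 | -1-1-,110-1
  28 | --1-0  (sole → essential)
  30 | --1-0,-1-1-,1--10
  31 | -1-1-  (sole → essential)
Essential prime implicants: --1-0, -1-1-, 011--, 1010-, 110-1
Petrick residual → 0--00, 0--11, 000-1, 10--0
Minimum SOP uses 9 PIs: ce' + bd + a'd'e' + a'de + a'b'c'e + a'bc + ab'e' + ab'cd' + abc'e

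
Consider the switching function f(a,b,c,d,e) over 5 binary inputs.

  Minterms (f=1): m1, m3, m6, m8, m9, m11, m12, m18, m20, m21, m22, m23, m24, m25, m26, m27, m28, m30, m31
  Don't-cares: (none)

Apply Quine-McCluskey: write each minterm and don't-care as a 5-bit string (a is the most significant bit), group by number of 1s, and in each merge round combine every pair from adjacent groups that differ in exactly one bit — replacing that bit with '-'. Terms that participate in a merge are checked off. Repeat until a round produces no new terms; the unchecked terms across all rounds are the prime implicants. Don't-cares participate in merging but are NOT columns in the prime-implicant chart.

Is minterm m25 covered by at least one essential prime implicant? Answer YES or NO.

NO

size-2^0 implicants → 00001(✓)  00011(✓)  00110(✓)  01000(✓)  01001(✓)  01011(✓)  01100(✓)  10010(✓)  10100(✓)  10101(✓)  10110(✓)  10111(✓)  11000(✓)  11001(✓)  11010(✓)  11011(✓)  11100(✓)  11110(✓)  11111(✓)
size-2^1 implicants → -0110  -1000(✓)  -1001(✓)  -1011(✓)  -1100(✓)  0-001(✓)  0-011(✓)  000-1(✓)  01-00(✓)  010-1(✓)  0100-(✓)  1-010(✓)  1-100(✓)  1-110(✓)  1-111(✓)  10-10(✓)  101-0(✓)  101-1(✓)  1010-(✓)  1011-(✓)  11-00(✓)  11-10(✓)  11-11(✓)  110-0(✓)  110-1(✓)  1100-(✓)  1101-(✓)  111-0(✓)  1111-(✓)
size-2^2 implicants → -1-00  -10-1  -100-  0-0-1  1--10  1-1-0  1-11-  101--  11--0  11-1-  110--
Unchecked terms (primes): -0110, -1-00, -10-1, -100-, 0-0-1, 1--10, 1-1-0, 1-11-, 101--, 11--0, 11-1-, 110--
Minterm coverage:
  m1 ⊆ 0-0-1 [E]
  m3 ⊆ 0-0-1 [E]
  m6 ⊆ -0110 [E]
  m8 ⊆ -1-00,-100-
  m9 ⊆ -10-1,-100-,0-0-1
  m11 ⊆ -10-1,0-0-1
  m12 ⊆ -1-00 [E]
  m18 ⊆ 1--10 [E]
  m20 ⊆ 1-1-0,101--
  m21 ⊆ 101-- [E]
  m22 ⊆ -0110,1--10,1-1-0,1-11-,101--
  m23 ⊆ 1-11-,101--
  m24 ⊆ -1-00,-100-,11--0,110--
  m25 ⊆ -10-1,-100-,110--
  m26 ⊆ 1--10,11--0,11-1-,110--
  m27 ⊆ -10-1,11-1-,110--
  m28 ⊆ -1-00,1-1-0,11--0
  m30 ⊆ 1--10,1-1-0,1-11-,11--0,11-1-
  m31 ⊆ 1-11-,11-1-
E = {-0110, -1-00, 0-0-1, 1--10, 101--}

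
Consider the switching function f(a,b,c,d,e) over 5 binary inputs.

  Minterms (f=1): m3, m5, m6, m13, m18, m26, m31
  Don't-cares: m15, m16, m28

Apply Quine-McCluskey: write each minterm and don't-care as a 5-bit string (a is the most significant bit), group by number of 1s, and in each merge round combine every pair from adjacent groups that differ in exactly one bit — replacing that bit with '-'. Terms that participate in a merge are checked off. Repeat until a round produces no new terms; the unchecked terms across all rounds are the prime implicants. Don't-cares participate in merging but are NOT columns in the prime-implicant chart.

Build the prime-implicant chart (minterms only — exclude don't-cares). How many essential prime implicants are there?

[col 0] 00011, 00101*, 00110, 01101*, 01111*, 10000*, 10010*, 11010*, 11100, 11111*
[col 1] -1111, 0-101, 011-1, 1-010, 100-0
Prime implicants: -1111, 0-101, 00011, 00110, 011-1, 1-010, 100-0, 11100
PI chart (minterm → PIs covering it):
  3 | 00011  (sole → essential)
  5 | 0-101  (sole → essential)
  6 | 00110  (sole → essential)
  13 | 0-101,011-1
  18 | 1-010,100-0
  26 | 1-010  (sole → essential)
  31 | -1111  (sole → essential)
Essential prime implicants: -1111, 0-101, 00011, 00110, 1-010

5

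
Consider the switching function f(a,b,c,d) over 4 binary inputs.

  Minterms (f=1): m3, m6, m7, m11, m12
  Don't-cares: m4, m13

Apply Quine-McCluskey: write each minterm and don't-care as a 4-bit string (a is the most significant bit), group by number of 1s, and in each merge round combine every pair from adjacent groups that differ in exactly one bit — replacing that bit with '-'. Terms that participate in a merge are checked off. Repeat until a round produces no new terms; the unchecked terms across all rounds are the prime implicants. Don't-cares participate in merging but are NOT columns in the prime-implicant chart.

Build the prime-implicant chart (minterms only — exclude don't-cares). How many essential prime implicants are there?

1

[col 0] 0011*, 0100*, 0110*, 0111*, 1011*, 1100*, 1101*
[col 1] -011, -100, 0-11, 01-0, 011-, 110-
Prime implicants: -011, -100, 0-11, 01-0, 011-, 110-
PI chart (minterm → PIs covering it):
  3 | -011,0-11
  6 | 01-0,011-
  7 | 0-11,011-
  11 | -011  (sole → essential)
  12 | -100,110-
Essential prime implicants: -011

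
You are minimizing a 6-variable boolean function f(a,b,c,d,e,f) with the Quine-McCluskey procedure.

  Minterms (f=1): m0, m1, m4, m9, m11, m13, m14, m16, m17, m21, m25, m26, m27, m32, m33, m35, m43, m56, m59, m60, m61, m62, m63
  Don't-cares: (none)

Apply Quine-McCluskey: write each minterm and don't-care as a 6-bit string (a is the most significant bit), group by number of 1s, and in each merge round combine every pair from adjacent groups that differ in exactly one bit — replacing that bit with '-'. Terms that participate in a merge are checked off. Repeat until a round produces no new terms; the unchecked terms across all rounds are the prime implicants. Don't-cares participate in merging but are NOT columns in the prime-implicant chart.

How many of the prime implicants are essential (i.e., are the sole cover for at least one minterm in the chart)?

9

size-2^0 implicants → 000000(✓)  000001(✓)  000100(✓)  001001(✓)  001011(✓)  001101(✓)  001110  010000(✓)  010001(✓)  010101(✓)  011001(✓)  011010(✓)  011011(✓)  100000(✓)  100001(✓)  100011(✓)  101011(✓)  111000(✓)  111011(✓)  111100(✓)  111101(✓)  111110(✓)  111111(✓)
size-2^1 implicants → -00000(✓)  -00001(✓)  -01011(✓)  -11011(✓)  0-0000(✓)  0-0001(✓)  0-1001(✓)  0-1011(✓)  00-001(✓)  000-00  00000-(✓)  001-01  0010-1(✓)  01-001(✓)  010-01  01000-(✓)  0110-1(✓)  01101-  1-1011(✓)  10-011  1000-1  10000-(✓)  111-00  111-11  1111-0(✓)  1111-1(✓)  11110-(✓)  11111-(✓)
size-2^2 implicants → --1011  -0000-  0--001  0-000-  0-10-1  1111--
Unchecked terms (primes): --1011, -0000-, 0--001, 0-000-, 0-10-1, 000-00, 001-01, 001110, 010-01, 01101-, 10-011, 1000-1, 111-00, 111-11, 1111--
Minterm coverage:
  m0 ⊆ -0000-,0-000-,000-00
  m1 ⊆ -0000-,0--001,0-000-
  m4 ⊆ 000-00 [E]
  m9 ⊆ 0--001,0-10-1,001-01
  m11 ⊆ --1011,0-10-1
  m13 ⊆ 001-01 [E]
  m14 ⊆ 001110 [E]
  m16 ⊆ 0-000- [E]
  m17 ⊆ 0--001,0-000-,010-01
  m21 ⊆ 010-01 [E]
  m25 ⊆ 0--001,0-10-1
  m26 ⊆ 01101- [E]
  m27 ⊆ --1011,0-10-1,01101-
  m32 ⊆ -0000- [E]
  m33 ⊆ -0000-,1000-1
  m35 ⊆ 10-011,1000-1
  m43 ⊆ --1011,10-011
  m56 ⊆ 111-00 [E]
  m59 ⊆ --1011,111-11
  m60 ⊆ 111-00,1111--
  m61 ⊆ 1111-- [E]
  m62 ⊆ 1111-- [E]
  m63 ⊆ 111-11,1111--
E = {-0000-, 0-000-, 000-00, 001-01, 001110, 010-01, 01101-, 111-00, 1111--}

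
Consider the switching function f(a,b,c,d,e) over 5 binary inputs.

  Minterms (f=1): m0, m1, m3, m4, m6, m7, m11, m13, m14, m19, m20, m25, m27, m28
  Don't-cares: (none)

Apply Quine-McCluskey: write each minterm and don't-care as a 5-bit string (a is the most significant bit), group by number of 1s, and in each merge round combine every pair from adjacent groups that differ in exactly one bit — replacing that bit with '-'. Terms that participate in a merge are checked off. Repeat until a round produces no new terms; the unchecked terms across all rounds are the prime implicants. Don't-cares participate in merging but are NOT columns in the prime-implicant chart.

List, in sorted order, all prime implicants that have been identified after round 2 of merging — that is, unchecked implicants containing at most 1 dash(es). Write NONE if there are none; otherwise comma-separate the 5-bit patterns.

-0100, 0-110, 00-00, 00-11, 000-1, 0000-, 001-0, 0011-, 01101, 1-100, 110-1

size-2^0 implicants → 00000(✓)  00001(✓)  00011(✓)  00100(✓)  00110(✓)  00111(✓)  01011(✓)  01101  01110(✓)  10011(✓)  10100(✓)  11001(✓)  11011(✓)  11100(✓)
size-2^1 implicants → -0011(✓)  -0100  -1011(✓)  0-011(✓)  0-110  00-00  00-11  000-1  0000-  001-0  0011-  1-011(✓)  1-100  110-1
size-2^2 implicants → --011
Unchecked terms (primes): --011, -0100, 0-110, 00-00, 00-11, 000-1, 0000-, 001-0, 0011-, 01101, 1-100, 110-1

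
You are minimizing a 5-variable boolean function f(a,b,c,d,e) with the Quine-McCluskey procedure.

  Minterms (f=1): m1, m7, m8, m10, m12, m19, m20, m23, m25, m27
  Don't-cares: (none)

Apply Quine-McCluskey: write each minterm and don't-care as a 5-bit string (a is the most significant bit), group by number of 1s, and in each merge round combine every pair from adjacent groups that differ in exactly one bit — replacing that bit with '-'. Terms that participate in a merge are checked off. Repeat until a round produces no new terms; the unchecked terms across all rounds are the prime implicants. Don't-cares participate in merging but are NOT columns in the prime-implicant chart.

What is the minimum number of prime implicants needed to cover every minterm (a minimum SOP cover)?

7

size-2^0 implicants → 00001  00111(✓)  01000(✓)  01010(✓)  01100(✓)  10011(✓)  10100  10111(✓)  11001(✓)  11011(✓)
size-2^1 implicants → -0111  01-00  010-0  1-011  10-11  110-1
Unchecked terms (primes): -0111, 00001, 01-00, 010-0, 1-011, 10-11, 10100, 110-1
Minterm coverage:
  m1 ⊆ 00001 [E]
  m7 ⊆ -0111 [E]
  m8 ⊆ 01-00,010-0
  m10 ⊆ 010-0 [E]
  m12 ⊆ 01-00 [E]
  m19 ⊆ 1-011,10-11
  m20 ⊆ 10100 [E]
  m23 ⊆ -0111,10-11
  m25 ⊆ 110-1 [E]
  m27 ⊆ 1-011,110-1
E = {-0111, 00001, 01-00, 010-0, 10100, 110-1}
Petrick residual → 1-011
Cover = b'cde + a'b'c'd'e + a'bd'e' + a'bc'e' + ac'de + ab'cd'e' + abc'e  |cover|=7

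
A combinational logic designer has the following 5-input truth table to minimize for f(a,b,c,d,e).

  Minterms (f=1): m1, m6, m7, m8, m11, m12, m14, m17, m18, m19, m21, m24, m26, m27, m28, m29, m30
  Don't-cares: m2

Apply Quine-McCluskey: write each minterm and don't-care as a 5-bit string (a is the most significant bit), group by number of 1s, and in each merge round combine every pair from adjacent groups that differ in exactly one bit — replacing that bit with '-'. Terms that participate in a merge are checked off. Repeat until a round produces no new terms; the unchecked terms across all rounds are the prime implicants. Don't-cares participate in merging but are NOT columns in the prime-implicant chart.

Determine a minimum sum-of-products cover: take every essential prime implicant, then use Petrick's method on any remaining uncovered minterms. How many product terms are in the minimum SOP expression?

[col 0] 00001*, 00010*, 00110*, 00111*, 01000*, 01011*, 01100*, 01110*, 10001*, 10010*, 10011*, 10101*, 11000*, 11010*, 11011*, 11100*, 11101*, 11110*
[col 1] -0001, -0010, -1000*, -1011, -1100*, -1110*, 0-110, 00-10, 0011-, 01-00*, 011-0*, 1-010*, 1-011*, 1-101, 10-01, 100-1, 1001-*, 11-00*, 11-10*, 110-0*, 1101-*, 111-0*, 1110-
[col 2] -1-00, -11-0, 1-01-, 11--0
Prime implicants: -0001, -0010, -1-00, -1011, -11-0, 0-110, 00-10, 0011-, 1-01-, 1-101, 10-01, 100-1, 11--0, 1110-
PI chart (minterm → PIs covering it):
  1 | -0001  (sole → essential)
  6 | 0-110,00-10,0011-
  7 | 0011-  (sole → essential)
  8 | -1-00  (sole → essential)
  11 | -1011  (sole → essential)
  12 | -1-00,-11-0
  14 | -11-0,0-110
  17 | -0001,10-01,100-1
  18 | -0010,1-01-
  19 | 1-01-,100-1
  21 | 1-101,10-01
  24 | -1-00,11--0
  26 | 1-01-,11--0
  27 | -1011,1-01-
  28 | -1-00,-11-0,11--0,1110-
  29 | 1-101,1110-
  30 | -11-0,11--0
Essential prime implicants: -0001, -1-00, -1011, 0011-
Petrick residual → -11-0, 1-01-, 1-101
Minimum SOP uses 7 PIs: b'c'd'e + bd'e' + bc'de + bce' + a'b'cd + ac'd + acd'e

7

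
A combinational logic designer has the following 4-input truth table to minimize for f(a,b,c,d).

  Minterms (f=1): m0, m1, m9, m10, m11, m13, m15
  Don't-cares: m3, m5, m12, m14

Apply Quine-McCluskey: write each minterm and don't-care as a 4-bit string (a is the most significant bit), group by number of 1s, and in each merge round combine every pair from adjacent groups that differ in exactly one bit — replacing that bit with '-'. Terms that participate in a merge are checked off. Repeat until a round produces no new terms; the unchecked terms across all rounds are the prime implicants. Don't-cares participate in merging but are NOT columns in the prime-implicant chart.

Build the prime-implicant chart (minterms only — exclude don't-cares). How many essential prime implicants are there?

[col 0] 0000*, 0001*, 0011*, 0101*, 1001*, 1010*, 1011*, 1100*, 1101*, 1110*, 1111*
[col 1] -001*, -011*, -101*, 0-01*, 00-1*, 000-, 1-01*, 1-10*, 1-11*, 10-1*, 101-*, 11-0*, 11-1*, 110-*, 111-*
[col 2] --01, -0-1, 1--1, 1-1-, 11--
Prime implicants: --01, -0-1, 000-, 1--1, 1-1-, 11--
PI chart (minterm → PIs covering it):
  0 | 000-  (sole → essential)
  1 | --01,-0-1,000-
  9 | --01,-0-1,1--1
  10 | 1-1-  (sole → essential)
  11 | -0-1,1--1,1-1-
  13 | --01,1--1,11--
  15 | 1--1,1-1-,11--
Essential prime implicants: 000-, 1-1-

2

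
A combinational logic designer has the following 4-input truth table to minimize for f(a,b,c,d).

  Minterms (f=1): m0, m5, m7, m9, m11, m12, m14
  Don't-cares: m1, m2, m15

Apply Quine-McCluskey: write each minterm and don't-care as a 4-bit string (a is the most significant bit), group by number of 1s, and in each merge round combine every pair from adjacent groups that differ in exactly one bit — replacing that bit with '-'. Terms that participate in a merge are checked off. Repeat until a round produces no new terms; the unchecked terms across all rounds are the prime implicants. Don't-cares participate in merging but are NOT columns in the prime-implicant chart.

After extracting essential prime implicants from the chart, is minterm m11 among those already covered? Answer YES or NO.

NO

[col 0] 0000*, 0001*, 0010*, 0101*, 0111*, 1001*, 1011*, 1100*, 1110*, 1111*
[col 1] -001, -111, 0-01, 00-0, 000-, 01-1, 1-11, 10-1, 11-0, 111-
Prime implicants: -001, -111, 0-01, 00-0, 000-, 01-1, 1-11, 10-1, 11-0, 111-
PI chart (minterm → PIs covering it):
  0 | 00-0,000-
  5 | 0-01,01-1
  7 | -111,01-1
  9 | -001,10-1
  11 | 1-11,10-1
  12 | 11-0  (sole → essential)
  14 | 11-0,111-
Essential prime implicants: 11-0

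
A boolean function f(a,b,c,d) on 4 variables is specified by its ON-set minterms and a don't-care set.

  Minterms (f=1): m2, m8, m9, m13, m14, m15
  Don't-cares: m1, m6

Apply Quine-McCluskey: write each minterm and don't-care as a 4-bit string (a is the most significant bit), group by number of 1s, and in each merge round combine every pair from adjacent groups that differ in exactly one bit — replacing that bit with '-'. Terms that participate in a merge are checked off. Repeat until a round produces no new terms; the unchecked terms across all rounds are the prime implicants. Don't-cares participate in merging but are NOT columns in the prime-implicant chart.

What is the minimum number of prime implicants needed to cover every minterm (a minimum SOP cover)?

4

[col 0] 0001*, 0010*, 0110*, 1000*, 1001*, 1101*, 1110*, 1111*
[col 1] -001, -110, 0-10, 1-01, 100-, 11-1, 111-
Prime implicants: -001, -110, 0-10, 1-01, 100-, 11-1, 111-
PI chart (minterm → PIs covering it):
  2 | 0-10  (sole → essential)
  8 | 100-  (sole → essential)
  9 | -001,1-01,100-
  13 | 1-01,11-1
  14 | -110,111-
  15 | 11-1,111-
Essential prime implicants: 0-10, 100-
Petrick residual → -110, 11-1
Minimum SOP uses 4 PIs: bcd' + a'cd' + ab'c' + abd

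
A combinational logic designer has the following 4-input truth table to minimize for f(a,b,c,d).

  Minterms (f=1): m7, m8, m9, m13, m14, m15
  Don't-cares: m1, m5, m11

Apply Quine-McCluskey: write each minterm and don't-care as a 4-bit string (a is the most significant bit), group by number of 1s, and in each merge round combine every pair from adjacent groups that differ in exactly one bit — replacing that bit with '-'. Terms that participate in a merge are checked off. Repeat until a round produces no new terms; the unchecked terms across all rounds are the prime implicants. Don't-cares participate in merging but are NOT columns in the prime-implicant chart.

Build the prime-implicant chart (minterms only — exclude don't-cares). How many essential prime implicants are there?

Round 0: 0001✓ 0101✓ 0111✓ 1000✓ 1001✓ 1011✓ 1101✓ 1110✓ 1111✓
Round 1: -001✓ -101✓ -111✓ 0-01✓ 01-1✓ 1-01✓ 1-11✓ 10-1✓ 100- 11-1✓ 111-
Round 2: --01 -1-1 1--1
PIs = {--01, -1-1, 1--1, 100-, 111-}
Coverage chart:
  m7: -1-1 ←essential
  m8: 100- ←essential
  m9: --01,1--1,100-
  m13: --01,-1-1,1--1
  m14: 111- ←essential
  m15: -1-1,1--1,111-
Essential: -1-1, 100-, 111-

3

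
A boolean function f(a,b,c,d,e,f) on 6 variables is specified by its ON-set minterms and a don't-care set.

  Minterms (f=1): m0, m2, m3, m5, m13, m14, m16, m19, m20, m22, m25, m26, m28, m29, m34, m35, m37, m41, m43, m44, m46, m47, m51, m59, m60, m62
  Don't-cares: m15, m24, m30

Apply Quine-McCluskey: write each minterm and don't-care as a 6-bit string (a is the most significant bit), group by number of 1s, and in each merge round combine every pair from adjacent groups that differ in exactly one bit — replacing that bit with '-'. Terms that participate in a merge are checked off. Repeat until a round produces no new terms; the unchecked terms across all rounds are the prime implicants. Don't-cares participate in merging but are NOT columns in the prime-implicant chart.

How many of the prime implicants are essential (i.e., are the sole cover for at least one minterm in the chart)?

size-2^0 implicants → 000000(✓)  000010(✓)  000011(✓)  000101(✓)  001101(✓)  001110(✓)  001111(✓)  010000(✓)  010011(✓)  010100(✓)  010110(✓)  011000(✓)  011001(✓)  011010(✓)  011100(✓)  011101(✓)  011110(✓)  100010(✓)  100011(✓)  100101(✓)  101001(✓)  101011(✓)  101100(✓)  101110(✓)  101111(✓)  110011(✓)  111011(✓)  111100(✓)  111110(✓)
size-2^1 implicants → -00010(✓)  -00011(✓)  -00101  -01110(✓)  -01111(✓)  -10011(✓)  -11100(✓)  -11110(✓)  0-0000  0-0011(✓)  0-1101  0-1110(✓)  00-101  0000-0  00001-(✓)  0011-1  00111-(✓)  01-000(✓)  01-100(✓)  01-110(✓)  010-00(✓)  0101-0(✓)  011-00(✓)  011-01(✓)  011-10(✓)  0110-0(✓)  01100-(✓)  0111-0(✓)  01110-(✓)  1-0011(✓)  1-1011(✓)  1-1100(✓)  1-1110(✓)  10-011(✓)  10001-(✓)  101-11  1010-1  1011-0(✓)  10111-(✓)  11-011(✓)  1111-0(✓)
size-2^2 implicants → --0011  --1110  -0001-  -0111-  -111-0  01--00  01-1-0  011--0  011-0-  1--011  1-11-0
Unchecked terms (primes): --0011, --1110, -0001-, -00101, -0111-, -111-0, 0-0000, 0-1101, 00-101, 0000-0, 0011-1, 01--00, 01-1-0, 011--0, 011-0-, 1--011, 1-11-0, 101-11, 1010-1
Minterm coverage:
  m0 ⊆ 0-0000,0000-0
  m2 ⊆ -0001-,0000-0
  m3 ⊆ --0011,-0001-
  m5 ⊆ -00101,00-101
  m13 ⊆ 0-1101,00-101,0011-1
  m14 ⊆ --1110,-0111-
  m16 ⊆ 0-0000,01--00
  m19 ⊆ --0011 [E]
  m20 ⊆ 01--00,01-1-0
  m22 ⊆ 01-1-0 [E]
  m25 ⊆ 011-0- [E]
  m26 ⊆ 011--0 [E]
  m28 ⊆ -111-0,01--00,01-1-0,011--0,011-0-
  m29 ⊆ 0-1101,011-0-
  m34 ⊆ -0001- [E]
  m35 ⊆ --0011,-0001-,1--011
  m37 ⊆ -00101 [E]
  m41 ⊆ 1010-1 [E]
  m43 ⊆ 1--011,101-11,1010-1
  m44 ⊆ 1-11-0 [E]
  m46 ⊆ --1110,-0111-,1-11-0
  m47 ⊆ -0111-,101-11
  m51 ⊆ --0011,1--011
  m59 ⊆ 1--011 [E]
  m60 ⊆ -111-0,1-11-0
  m62 ⊆ --1110,-111-0,1-11-0
E = {--0011, -0001-, -00101, 01-1-0, 011--0, 011-0-, 1--011, 1-11-0, 1010-1}

9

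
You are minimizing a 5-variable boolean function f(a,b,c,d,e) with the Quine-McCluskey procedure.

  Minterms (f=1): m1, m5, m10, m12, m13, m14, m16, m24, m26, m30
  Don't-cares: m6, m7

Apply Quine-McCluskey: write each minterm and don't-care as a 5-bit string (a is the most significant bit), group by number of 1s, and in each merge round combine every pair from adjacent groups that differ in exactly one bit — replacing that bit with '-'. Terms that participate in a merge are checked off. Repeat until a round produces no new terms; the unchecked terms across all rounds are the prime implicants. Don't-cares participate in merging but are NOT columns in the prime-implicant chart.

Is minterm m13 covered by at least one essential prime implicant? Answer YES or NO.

NO

Round 0: 00001✓ 00101✓ 00110✓ 00111✓ 01010✓ 01100✓ 01101✓ 01110✓ 10000✓ 11000✓ 11010✓ 11110✓
Round 1: -1010✓ -1110✓ 0-101 0-110 00-01 001-1 0011- 01-10✓ 011-0 0110- 1-000 11-10✓ 110-0
Round 2: -1-10
PIs = {-1-10, 0-101, 0-110, 00-01, 001-1, 0011-, 011-0, 0110-, 1-000, 110-0}
Coverage chart:
  m1: 00-01 ←essential
  m5: 0-101,00-01,001-1
  m10: -1-10 ←essential
  m12: 011-0,0110-
  m13: 0-101,0110-
  m14: -1-10,0-110,011-0
  m16: 1-000 ←essential
  m24: 1-000,110-0
  m26: -1-10,110-0
  m30: -1-10 ←essential
Essential: -1-10, 00-01, 1-000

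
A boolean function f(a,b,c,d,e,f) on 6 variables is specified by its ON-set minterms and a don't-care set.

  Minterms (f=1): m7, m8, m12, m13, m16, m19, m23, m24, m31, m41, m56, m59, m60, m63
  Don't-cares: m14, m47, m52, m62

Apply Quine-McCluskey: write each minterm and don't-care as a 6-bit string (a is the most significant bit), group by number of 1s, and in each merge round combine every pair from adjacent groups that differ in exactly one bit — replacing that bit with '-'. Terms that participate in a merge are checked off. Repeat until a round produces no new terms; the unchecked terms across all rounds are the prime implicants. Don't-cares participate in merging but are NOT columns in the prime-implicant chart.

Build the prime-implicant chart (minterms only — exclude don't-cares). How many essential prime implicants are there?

Round 0: 000111✓ 001000✓ 001100✓ 001101✓ 001110✓ 010000✓ 010011✓ 010111✓ 011000✓ 011111✓ 101001 101111✓ 110100✓ 111000✓ 111011✓ 111100✓ 111110✓ 111111✓
Round 1: -11000 -11111 0-0111 0-1000 001-00 0011-0 00110- 01-000 01-111 010-11 1-1111 11-100 111-00 111-11 1111-0 11111-
PIs = {-11000, -11111, 0-0111, 0-1000, 001-00, 0011-0, 00110-, 01-000, 01-111, 010-11, 1-1111, 101001, 11-100, 111-00, 111-11, 1111-0, 11111-}
Coverage chart:
  m7: 0-0111 ←essential
  m8: 0-1000,001-00
  m12: 001-00,0011-0,00110-
  m13: 00110- ←essential
  m16: 01-000 ←essential
  m19: 010-11 ←essential
  m23: 0-0111,01-111,010-11
  m24: -11000,0-1000,01-000
  m31: -11111,01-111
  m41: 101001 ←essential
  m56: -11000,111-00
  m59: 111-11 ←essential
  m60: 11-100,111-00,1111-0
  m63: -11111,1-1111,111-11,11111-
Essential: 0-0111, 00110-, 01-000, 010-11, 101001, 111-11

6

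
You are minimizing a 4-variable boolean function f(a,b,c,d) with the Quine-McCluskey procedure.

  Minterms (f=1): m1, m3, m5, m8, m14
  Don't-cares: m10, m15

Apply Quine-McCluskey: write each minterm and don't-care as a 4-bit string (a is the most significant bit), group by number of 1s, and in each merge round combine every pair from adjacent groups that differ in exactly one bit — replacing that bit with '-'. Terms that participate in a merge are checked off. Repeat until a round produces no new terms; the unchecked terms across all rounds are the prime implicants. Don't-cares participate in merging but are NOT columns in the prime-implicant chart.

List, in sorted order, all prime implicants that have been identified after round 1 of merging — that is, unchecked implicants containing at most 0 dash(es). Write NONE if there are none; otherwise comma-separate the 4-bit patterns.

size-2^0 implicants → 0001(✓)  0011(✓)  0101(✓)  1000(✓)  1010(✓)  1110(✓)  1111(✓)
size-2^1 implicants → 0-01  00-1  1-10  10-0  111-
Unchecked terms (primes): 0-01, 00-1, 1-10, 10-0, 111-

NONE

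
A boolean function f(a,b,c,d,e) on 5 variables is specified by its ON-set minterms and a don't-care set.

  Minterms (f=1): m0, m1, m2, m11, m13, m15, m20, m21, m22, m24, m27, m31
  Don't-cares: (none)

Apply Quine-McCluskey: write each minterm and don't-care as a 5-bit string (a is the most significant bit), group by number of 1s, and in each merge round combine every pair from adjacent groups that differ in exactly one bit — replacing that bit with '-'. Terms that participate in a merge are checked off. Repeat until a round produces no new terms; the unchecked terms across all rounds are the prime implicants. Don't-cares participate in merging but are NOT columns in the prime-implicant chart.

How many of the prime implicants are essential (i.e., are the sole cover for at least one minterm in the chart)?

7

size-2^0 implicants → 00000(✓)  00001(✓)  00010(✓)  01011(✓)  01101(✓)  01111(✓)  10100(✓)  10101(✓)  10110(✓)  11000  11011(✓)  11111(✓)
size-2^1 implicants → -1011(✓)  -1111(✓)  000-0  0000-  01-11(✓)  011-1  101-0  1010-  11-11(✓)
size-2^2 implicants → -1-11
Unchecked terms (primes): -1-11, 000-0, 0000-, 011-1, 101-0, 1010-, 11000
Minterm coverage:
  m0 ⊆ 000-0,0000-
  m1 ⊆ 0000- [E]
  m2 ⊆ 000-0 [E]
  m11 ⊆ -1-11 [E]
  m13 ⊆ 011-1 [E]
  m15 ⊆ -1-11,011-1
  m20 ⊆ 101-0,1010-
  m21 ⊆ 1010- [E]
  m22 ⊆ 101-0 [E]
  m24 ⊆ 11000 [E]
  m27 ⊆ -1-11 [E]
  m31 ⊆ -1-11 [E]
E = {-1-11, 000-0, 0000-, 011-1, 101-0, 1010-, 11000}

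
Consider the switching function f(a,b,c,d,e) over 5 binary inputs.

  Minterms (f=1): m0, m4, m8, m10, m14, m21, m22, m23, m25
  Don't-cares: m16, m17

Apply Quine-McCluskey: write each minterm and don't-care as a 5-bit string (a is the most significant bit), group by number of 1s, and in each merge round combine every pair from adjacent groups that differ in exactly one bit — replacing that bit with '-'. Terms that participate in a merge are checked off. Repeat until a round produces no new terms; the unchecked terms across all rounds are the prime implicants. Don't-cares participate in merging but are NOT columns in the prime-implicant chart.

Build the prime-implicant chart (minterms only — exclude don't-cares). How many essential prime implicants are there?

Round 0: 00000✓ 00100✓ 01000✓ 01010✓ 01110✓ 10000✓ 10001✓ 10101✓ 10110✓ 10111✓ 11001✓
Round 1: -0000 0-000 00-00 01-10 010-0 1-001 10-01 1000- 101-1 1011-
PIs = {-0000, 0-000, 00-00, 01-10, 010-0, 1-001, 10-01, 1000-, 101-1, 1011-}
Coverage chart:
  m0: -0000,0-000,00-00
  m4: 00-00 ←essential
  m8: 0-000,010-0
  m10: 01-10,010-0
  m14: 01-10 ←essential
  m21: 10-01,101-1
  m22: 1011- ←essential
  m23: 101-1,1011-
  m25: 1-001 ←essential
Essential: 00-00, 01-10, 1-001, 1011-

4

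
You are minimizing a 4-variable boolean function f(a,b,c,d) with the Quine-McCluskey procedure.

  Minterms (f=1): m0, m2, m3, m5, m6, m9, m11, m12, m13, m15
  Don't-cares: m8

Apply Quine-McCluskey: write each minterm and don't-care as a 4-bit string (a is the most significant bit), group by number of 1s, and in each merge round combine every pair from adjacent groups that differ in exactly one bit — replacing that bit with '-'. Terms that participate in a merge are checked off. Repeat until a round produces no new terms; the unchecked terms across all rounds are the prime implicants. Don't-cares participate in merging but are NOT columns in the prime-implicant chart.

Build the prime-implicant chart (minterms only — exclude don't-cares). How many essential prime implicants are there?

Round 0: 0000✓ 0010✓ 0011✓ 0101✓ 0110✓ 1000✓ 1001✓ 1011✓ 1100✓ 1101✓ 1111✓
Round 1: -000 -011 -101 0-10 00-0 001- 1-00✓ 1-01✓ 1-11✓ 10-1✓ 100-✓ 11-1✓ 110-✓
Round 2: 1--1 1-0-
PIs = {-000, -011, -101, 0-10, 00-0, 001-, 1--1, 1-0-}
Coverage chart:
  m0: -000,00-0
  m2: 0-10,00-0,001-
  m3: -011,001-
  m5: -101 ←essential
  m6: 0-10 ←essential
  m9: 1--1,1-0-
  m11: -011,1--1
  m12: 1-0- ←essential
  m13: -101,1--1,1-0-
  m15: 1--1 ←essential
Essential: -101, 0-10, 1--1, 1-0-

4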